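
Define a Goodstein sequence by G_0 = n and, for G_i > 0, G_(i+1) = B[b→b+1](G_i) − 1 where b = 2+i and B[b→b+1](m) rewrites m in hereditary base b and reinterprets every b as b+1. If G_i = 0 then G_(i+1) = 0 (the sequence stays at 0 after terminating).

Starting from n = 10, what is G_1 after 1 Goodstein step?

step 0: 10 = 2^(2 + 1) + 2; sub 3 for 2: 3^(3 + 1) + 3; = 84; G_1 = 84−1 = 83
step 1: 83 = 3^(3 + 1) + 2; sub 4 for 3: 4^(4 + 1) + 2; = 1026; G_2 = 1026−1 = 1025

83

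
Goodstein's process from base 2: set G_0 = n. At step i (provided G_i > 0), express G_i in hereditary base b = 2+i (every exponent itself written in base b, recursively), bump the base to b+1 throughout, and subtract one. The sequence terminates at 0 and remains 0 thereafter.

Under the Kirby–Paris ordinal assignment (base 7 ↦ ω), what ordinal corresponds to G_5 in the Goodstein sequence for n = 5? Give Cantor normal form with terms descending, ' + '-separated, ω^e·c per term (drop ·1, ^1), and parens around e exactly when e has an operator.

[0] 5 ≡ 2^2 + 1 (base 2). Lift 3: 28. −1: 27.
[1] 27 ≡ 3^3 (base 3). Lift 4: 256. −1: 255.
[2] 255 ≡ 3·4^3 + 3·4^2 + 3·4 + 3 (base 4). Lift 5: 468. −1: 467.
[3] 467 ≡ 3·5^3 + 3·5^2 + 3·5 + 2 (base 5). Lift 6: 776. −1: 775.
[4] 775 ≡ 3·6^3 + 3·6^2 + 3·6 + 1 (base 6). Lift 7: 1198. −1: 1197.

ω^3·3 + ω^2·3 + ω·3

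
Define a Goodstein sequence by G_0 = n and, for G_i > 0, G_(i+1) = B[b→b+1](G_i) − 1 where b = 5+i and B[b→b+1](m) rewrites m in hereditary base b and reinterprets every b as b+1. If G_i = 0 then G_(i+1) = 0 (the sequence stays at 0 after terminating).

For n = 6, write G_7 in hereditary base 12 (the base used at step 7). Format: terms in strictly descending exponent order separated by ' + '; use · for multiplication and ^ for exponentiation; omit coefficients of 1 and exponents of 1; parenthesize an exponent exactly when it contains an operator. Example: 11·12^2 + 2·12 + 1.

[0] 6 ≡ 5 + 1 (base 5). Lift 6: 7. −1: 6.
[1] 6 ≡ 6 (base 6). Lift 7: 7. −1: 6.
[2] 6 ≡ 6 (base 7). Lift 8: 6. −1: 5.
[3] 5 ≡ 5 (base 8). Lift 9: 5. −1: 4.
[4] 4 ≡ 4 (base 9). Lift 10: 4. −1: 3.
[5] 3 ≡ 3 (base 10). Lift 11: 3. −1: 2.
[6] 2 ≡ 2 (base 11). Lift 12: 2. −1: 1.

1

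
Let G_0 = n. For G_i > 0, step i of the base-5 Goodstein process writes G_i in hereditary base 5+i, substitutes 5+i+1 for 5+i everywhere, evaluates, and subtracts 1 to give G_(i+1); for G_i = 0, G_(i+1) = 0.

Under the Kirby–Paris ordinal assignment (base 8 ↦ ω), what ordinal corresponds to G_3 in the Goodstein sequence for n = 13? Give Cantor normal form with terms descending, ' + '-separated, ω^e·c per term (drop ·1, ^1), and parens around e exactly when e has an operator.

ω·2

step 0: 13 = 2·5 + 3; sub 6 for 5: 2·6 + 3; = 15; G_1 = 15−1 = 14
step 1: 14 = 2·6 + 2; sub 7 for 6: 2·7 + 2; = 16; G_2 = 16−1 = 15
step 2: 15 = 2·7 + 1; sub 8 for 7: 2·8 + 1; = 17; G_3 = 17−1 = 16
step 3: 16 = 2·8; sub 9 for 8: 2·9; = 18; G_4 = 18−1 = 17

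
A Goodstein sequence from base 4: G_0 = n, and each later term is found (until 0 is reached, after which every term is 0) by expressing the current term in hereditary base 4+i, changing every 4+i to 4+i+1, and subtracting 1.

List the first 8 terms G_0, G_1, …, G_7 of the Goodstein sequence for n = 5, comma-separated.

G_0=5  [base 4] 4 + 1  →[4↦5]→  5 + 1 = 6  −1 ⇒ G_1=5
G_1=5  [base 5] 5  →[5↦6]→  6 = 6  −1 ⇒ G_2=5
G_2=5  [base 6] 5  →[6↦7]→  5 = 5  −1 ⇒ G_3=4
G_3=4  [base 7] 4  →[7↦8]→  4 = 4  −1 ⇒ G_4=3
G_4=3  [base 8] 3  →[8↦9]→  3 = 3  −1 ⇒ G_5=2
G_5=2  [base 9] 2  →[9↦10]→  2 = 2  −1 ⇒ G_6=1
G_6=1  [base 10] 1  →[10↦11]→  1 = 1  −1 ⇒ G_7=0

5, 5, 5, 4, 3, 2, 1, 0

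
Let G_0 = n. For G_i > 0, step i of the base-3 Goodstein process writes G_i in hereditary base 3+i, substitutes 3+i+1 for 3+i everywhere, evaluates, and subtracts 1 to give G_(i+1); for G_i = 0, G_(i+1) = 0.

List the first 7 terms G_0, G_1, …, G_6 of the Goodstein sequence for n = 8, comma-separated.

i=0: 8 = 2·3 + 2 (b=3); 3→4: 2·4 + 2 = 10; 10−1 = 9
i=1: 9 = 2·4 + 1 (b=4); 4→5: 2·5 + 1 = 11; 11−1 = 10
i=2: 10 = 2·5 (b=5); 5→6: 2·6 = 12; 12−1 = 11
i=3: 11 = 6 + 5 (b=6); 6→7: 7 + 5 = 12; 12−1 = 11
i=4: 11 = 7 + 4 (b=7); 7→8: 8 + 4 = 12; 12−1 = 11
i=5: 11 = 8 + 3 (b=8); 8→9: 9 + 3 = 12; 12−1 = 11

8, 9, 10, 11, 11, 11, 11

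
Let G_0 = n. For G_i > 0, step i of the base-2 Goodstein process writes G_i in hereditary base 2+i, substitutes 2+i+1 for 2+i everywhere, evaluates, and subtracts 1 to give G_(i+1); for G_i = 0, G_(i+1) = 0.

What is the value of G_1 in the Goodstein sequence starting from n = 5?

base 2: 5 = 2^2 + 1; at 3: 3^3 + 1 = 28; next = 27
base 3: 27 = 3^3; at 4: 4^4 = 256; next = 255

27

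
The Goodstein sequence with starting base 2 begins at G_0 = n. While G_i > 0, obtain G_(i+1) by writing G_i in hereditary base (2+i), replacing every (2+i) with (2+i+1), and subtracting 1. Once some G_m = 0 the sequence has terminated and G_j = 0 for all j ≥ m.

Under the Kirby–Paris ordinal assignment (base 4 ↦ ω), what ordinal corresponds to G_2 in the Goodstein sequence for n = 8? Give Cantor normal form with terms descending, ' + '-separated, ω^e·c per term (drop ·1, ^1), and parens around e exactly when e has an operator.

ω^ω·2 + ω^2·2 + ω·2 + 1

i=0: 8 = 2^(2 + 1) (b=2); 2→3: 3^(3 + 1) = 81; 81−1 = 80
i=1: 80 = 2·3^3 + 2·3^2 + 2·3 + 2 (b=3); 3→4: 2·4^4 + 2·4^2 + 2·4 + 2 = 554; 554−1 = 553
i=2: 553 = 2·4^4 + 2·4^2 + 2·4 + 1 (b=4); 4→5: 2·5^5 + 2·5^2 + 2·5 + 1 = 6311; 6311−1 = 6310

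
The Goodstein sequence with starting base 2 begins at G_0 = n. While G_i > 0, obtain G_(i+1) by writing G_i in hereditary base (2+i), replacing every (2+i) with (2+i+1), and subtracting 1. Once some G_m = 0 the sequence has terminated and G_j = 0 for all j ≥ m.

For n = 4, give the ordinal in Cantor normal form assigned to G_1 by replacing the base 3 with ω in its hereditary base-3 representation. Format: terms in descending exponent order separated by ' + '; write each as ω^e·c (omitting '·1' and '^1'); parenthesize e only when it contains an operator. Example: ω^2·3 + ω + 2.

ω^2·2 + ω·2 + 2

G_0=4  [base 2] 2^2  →[2↦3]→  3^3 = 27  −1 ⇒ G_1=26
G_1=26  [base 3] 2·3^2 + 2·3 + 2  →[3↦4]→  2·4^2 + 2·4 + 2 = 42  −1 ⇒ G_2=41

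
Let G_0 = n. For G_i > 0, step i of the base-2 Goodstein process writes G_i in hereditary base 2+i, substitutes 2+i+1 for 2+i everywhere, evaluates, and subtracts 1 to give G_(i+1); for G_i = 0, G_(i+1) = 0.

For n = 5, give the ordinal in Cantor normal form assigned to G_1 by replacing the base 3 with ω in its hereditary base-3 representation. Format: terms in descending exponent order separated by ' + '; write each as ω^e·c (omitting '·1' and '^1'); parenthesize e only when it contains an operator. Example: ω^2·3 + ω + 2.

ω^ω

base 2: 5 = 2^2 + 1; at 3: 3^3 + 1 = 28; next = 27
base 3: 27 = 3^3; at 4: 4^4 = 256; next = 255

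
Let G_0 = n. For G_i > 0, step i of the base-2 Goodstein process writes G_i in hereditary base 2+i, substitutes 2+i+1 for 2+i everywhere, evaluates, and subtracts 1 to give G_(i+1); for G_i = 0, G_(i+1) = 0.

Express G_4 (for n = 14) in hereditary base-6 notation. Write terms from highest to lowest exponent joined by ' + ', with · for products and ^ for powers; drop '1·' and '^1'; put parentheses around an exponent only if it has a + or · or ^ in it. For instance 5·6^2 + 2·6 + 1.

6^(6 + 1) + 5·6^5 + 5·6^4 + 5·6^3 + 5·6^2 + 5·6 + 5

i=0: 14 = 2^(2 + 1) + 2^2 + 2 (b=2); 2→3: 3^(3 + 1) + 3^3 + 3 = 111; 111−1 = 110
i=1: 110 = 3^(3 + 1) + 3^3 + 2 (b=3); 3→4: 4^(4 + 1) + 4^4 + 2 = 1282; 1282−1 = 1281
i=2: 1281 = 4^(4 + 1) + 4^4 + 1 (b=4); 4→5: 5^(5 + 1) + 5^5 + 1 = 18751; 18751−1 = 18750
i=3: 18750 = 5^(5 + 1) + 5^5 (b=5); 5→6: 6^(6 + 1) + 6^6 = 326592; 326592−1 = 326591
i=4: 326591 = 6^(6 + 1) + 5·6^5 + 5·6^4 + 5·6^3 + 5·6^2 + 5·6 + 5 (b=6); 6→7: 7^(7 + 1) + 5·7^5 + 5·7^4 + 5·7^3 + 5·7^2 + 5·7 + 5 = 5862841; 5862841−1 = 5862840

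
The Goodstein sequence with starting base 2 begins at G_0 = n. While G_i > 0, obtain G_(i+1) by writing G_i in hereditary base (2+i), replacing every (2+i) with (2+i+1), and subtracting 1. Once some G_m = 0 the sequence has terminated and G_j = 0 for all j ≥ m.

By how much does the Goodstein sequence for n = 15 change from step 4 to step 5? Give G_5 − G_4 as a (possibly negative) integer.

6261751

15 —HB2→ 2^(2 + 1) + 2^2 + 2 + 1 —bump→ 3^(3 + 1) + 3^3 + 3 + 1 = 112 —(−1)→ 111
111 —HB3→ 3^(3 + 1) + 3^3 + 3 —bump→ 4^(4 + 1) + 4^4 + 4 = 1284 —(−1)→ 1283
1283 —HB4→ 4^(4 + 1) + 4^4 + 3 —bump→ 5^(5 + 1) + 5^5 + 3 = 18753 —(−1)→ 18752
18752 —HB5→ 5^(5 + 1) + 5^5 + 2 —bump→ 6^(6 + 1) + 6^6 + 2 = 326594 —(−1)→ 326593
326593 —HB6→ 6^(6 + 1) + 6^6 + 1 —bump→ 7^(7 + 1) + 7^7 + 1 = 6588345 —(−1)→ 6588344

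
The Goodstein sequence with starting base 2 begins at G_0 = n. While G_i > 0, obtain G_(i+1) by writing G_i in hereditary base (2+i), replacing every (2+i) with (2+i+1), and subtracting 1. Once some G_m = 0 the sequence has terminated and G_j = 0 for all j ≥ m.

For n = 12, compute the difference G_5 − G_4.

5484891

i=0: 12 = 2^(2 + 1) + 2^2 (b=2); 2→3: 3^(3 + 1) + 3^3 = 108; 108−1 = 107
i=1: 107 = 3^(3 + 1) + 2·3^2 + 2·3 + 2 (b=3); 3→4: 4^(4 + 1) + 2·4^2 + 2·4 + 2 = 1066; 1066−1 = 1065
i=2: 1065 = 4^(4 + 1) + 2·4^2 + 2·4 + 1 (b=4); 4→5: 5^(5 + 1) + 2·5^2 + 2·5 + 1 = 15686; 15686−1 = 15685
i=3: 15685 = 5^(5 + 1) + 2·5^2 + 2·5 (b=5); 5→6: 6^(6 + 1) + 2·6^2 + 2·6 = 280020; 280020−1 = 280019
i=4: 280019 = 6^(6 + 1) + 2·6^2 + 6 + 5 (b=6); 6→7: 7^(7 + 1) + 2·7^2 + 7 + 5 = 5764911; 5764911−1 = 5764910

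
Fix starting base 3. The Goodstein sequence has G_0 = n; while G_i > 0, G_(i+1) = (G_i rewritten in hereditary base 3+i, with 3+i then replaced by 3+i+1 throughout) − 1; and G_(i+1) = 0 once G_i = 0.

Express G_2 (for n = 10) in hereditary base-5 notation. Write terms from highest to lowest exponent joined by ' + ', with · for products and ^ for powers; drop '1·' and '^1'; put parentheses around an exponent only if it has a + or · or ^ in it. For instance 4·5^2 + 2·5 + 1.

4·5 + 4

G_0=10  [base 3] 3^2 + 1  →[3↦4]→  4^2 + 1 = 17  −1 ⇒ G_1=16
G_1=16  [base 4] 4^2  →[4↦5]→  5^2 = 25  −1 ⇒ G_2=24
G_2=24  [base 5] 4·5 + 4  →[5↦6]→  4·6 + 4 = 28  −1 ⇒ G_3=27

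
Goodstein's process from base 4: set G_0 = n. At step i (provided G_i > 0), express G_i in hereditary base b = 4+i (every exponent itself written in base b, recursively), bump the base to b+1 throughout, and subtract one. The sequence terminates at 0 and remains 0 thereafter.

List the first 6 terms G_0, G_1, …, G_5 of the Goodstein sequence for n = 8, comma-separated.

8, 9, 9, 9, 9, 9

base 4: 8 = 2·4; at 5: 2·5 = 10; next = 9
base 5: 9 = 5 + 4; at 6: 6 + 4 = 10; next = 9
base 6: 9 = 6 + 3; at 7: 7 + 3 = 10; next = 9
base 7: 9 = 7 + 2; at 8: 8 + 2 = 10; next = 9
base 8: 9 = 8 + 1; at 9: 9 + 1 = 10; next = 9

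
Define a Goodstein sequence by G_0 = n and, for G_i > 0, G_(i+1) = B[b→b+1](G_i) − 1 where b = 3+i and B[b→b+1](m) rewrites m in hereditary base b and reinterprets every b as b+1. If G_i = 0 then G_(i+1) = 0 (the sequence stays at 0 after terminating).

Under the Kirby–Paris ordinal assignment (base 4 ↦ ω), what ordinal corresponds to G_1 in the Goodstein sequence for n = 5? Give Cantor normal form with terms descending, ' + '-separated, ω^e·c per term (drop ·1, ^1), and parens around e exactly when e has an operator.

ω + 1

base 3: 5 = 3 + 2; at 4: 4 + 2 = 6; next = 5
base 4: 5 = 4 + 1; at 5: 5 + 1 = 6; next = 5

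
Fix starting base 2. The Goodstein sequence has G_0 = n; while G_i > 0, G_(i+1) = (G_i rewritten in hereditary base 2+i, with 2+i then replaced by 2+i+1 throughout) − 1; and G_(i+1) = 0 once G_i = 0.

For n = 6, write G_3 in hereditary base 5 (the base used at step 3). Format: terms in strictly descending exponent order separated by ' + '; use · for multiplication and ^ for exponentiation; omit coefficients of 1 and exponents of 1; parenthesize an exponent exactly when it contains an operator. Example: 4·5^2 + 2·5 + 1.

5^5

G_0 = 6. HB_2(6) = 2^2 + 2. Bump = 30. G_1 = 29.
G_1 = 29. HB_3(29) = 3^3 + 2. Bump = 258. G_2 = 257.
G_2 = 257. HB_4(257) = 4^4 + 1. Bump = 3126. G_3 = 3125.
G_3 = 3125. HB_5(3125) = 5^5. Bump = 46656. G_4 = 46655.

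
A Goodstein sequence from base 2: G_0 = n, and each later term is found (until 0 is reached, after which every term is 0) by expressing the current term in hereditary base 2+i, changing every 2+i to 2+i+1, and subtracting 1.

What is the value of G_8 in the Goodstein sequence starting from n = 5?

G_0 = 5. HB_2(5) = 2^2 + 1. Bump = 28. G_1 = 27.
G_1 = 27. HB_3(27) = 3^3. Bump = 256. G_2 = 255.
G_2 = 255. HB_4(255) = 3·4^3 + 3·4^2 + 3·4 + 3. Bump = 468. G_3 = 467.
G_3 = 467. HB_5(467) = 3·5^3 + 3·5^2 + 3·5 + 2. Bump = 776. G_4 = 775.
G_4 = 775. HB_6(775) = 3·6^3 + 3·6^2 + 3·6 + 1. Bump = 1198. G_5 = 1197.
G_5 = 1197. HB_7(1197) = 3·7^3 + 3·7^2 + 3·7. Bump = 1752. G_6 = 1751.
G_6 = 1751. HB_8(1751) = 3·8^3 + 3·8^2 + 2·8 + 7. Bump = 2455. G_7 = 2454.
G_7 = 2454. HB_9(2454) = 3·9^3 + 3·9^2 + 2·9 + 6. Bump = 3326. G_8 = 3325.

3325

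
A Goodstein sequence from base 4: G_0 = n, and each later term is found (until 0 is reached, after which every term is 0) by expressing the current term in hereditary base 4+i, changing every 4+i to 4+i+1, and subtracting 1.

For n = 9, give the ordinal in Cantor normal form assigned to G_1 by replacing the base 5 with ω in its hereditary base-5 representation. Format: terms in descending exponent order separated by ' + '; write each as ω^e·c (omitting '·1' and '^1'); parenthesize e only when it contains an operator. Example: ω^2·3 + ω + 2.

ω·2

step 0: 9 = 2·4 + 1; sub 5 for 4: 2·5 + 1; = 11; G_1 = 11−1 = 10
step 1: 10 = 2·5; sub 6 for 5: 2·6; = 12; G_2 = 12−1 = 11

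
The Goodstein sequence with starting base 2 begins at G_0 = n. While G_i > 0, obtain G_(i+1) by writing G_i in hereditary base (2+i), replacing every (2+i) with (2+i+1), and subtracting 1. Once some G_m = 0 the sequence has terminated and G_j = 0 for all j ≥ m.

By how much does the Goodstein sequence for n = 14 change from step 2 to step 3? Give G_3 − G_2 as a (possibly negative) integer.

[0] 14 ≡ 2^(2 + 1) + 2^2 + 2 (base 2). Lift 3: 111. −1: 110.
[1] 110 ≡ 3^(3 + 1) + 3^3 + 2 (base 3). Lift 4: 1282. −1: 1281.
[2] 1281 ≡ 4^(4 + 1) + 4^4 + 1 (base 4). Lift 5: 18751. −1: 18750.

17469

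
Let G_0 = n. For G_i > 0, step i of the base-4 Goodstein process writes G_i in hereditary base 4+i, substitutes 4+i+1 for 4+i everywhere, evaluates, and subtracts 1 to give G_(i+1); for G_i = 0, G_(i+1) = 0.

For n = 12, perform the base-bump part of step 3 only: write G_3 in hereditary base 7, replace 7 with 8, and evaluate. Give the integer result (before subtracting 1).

18

i=0: 12 = 3·4 (b=4); 4→5: 3·5 = 15; 15−1 = 14
i=1: 14 = 2·5 + 4 (b=5); 5→6: 2·6 + 4 = 16; 16−1 = 15
i=2: 15 = 2·6 + 3 (b=6); 6→7: 2·7 + 3 = 17; 17−1 = 16
i=3: 16 = 2·7 + 2 (b=7); 7→8: 2·8 + 2 = 18; 18−1 = 17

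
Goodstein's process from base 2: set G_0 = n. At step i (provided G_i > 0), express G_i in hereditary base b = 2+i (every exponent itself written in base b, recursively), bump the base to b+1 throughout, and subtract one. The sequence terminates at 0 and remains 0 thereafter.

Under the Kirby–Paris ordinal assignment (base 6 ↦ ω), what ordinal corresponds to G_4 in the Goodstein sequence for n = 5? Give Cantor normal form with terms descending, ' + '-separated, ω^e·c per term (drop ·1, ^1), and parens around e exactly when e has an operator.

step 0: 5 = 2^2 + 1; sub 3 for 2: 3^3 + 1; = 28; G_1 = 28−1 = 27
step 1: 27 = 3^3; sub 4 for 3: 4^4; = 256; G_2 = 256−1 = 255
step 2: 255 = 3·4^3 + 3·4^2 + 3·4 + 3; sub 5 for 4: 3·5^3 + 3·5^2 + 3·5 + 3; = 468; G_3 = 468−1 = 467
step 3: 467 = 3·5^3 + 3·5^2 + 3·5 + 2; sub 6 for 5: 3·6^3 + 3·6^2 + 3·6 + 2; = 776; G_4 = 776−1 = 775
step 4: 775 = 3·6^3 + 3·6^2 + 3·6 + 1; sub 7 for 6: 3·7^3 + 3·7^2 + 3·7 + 1; = 1198; G_5 = 1198−1 = 1197

ω^3·3 + ω^2·3 + ω·3 + 1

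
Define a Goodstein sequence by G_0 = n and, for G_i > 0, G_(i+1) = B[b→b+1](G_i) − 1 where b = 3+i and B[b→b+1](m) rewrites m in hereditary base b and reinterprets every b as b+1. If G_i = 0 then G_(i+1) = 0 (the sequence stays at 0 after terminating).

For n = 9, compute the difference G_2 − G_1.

2

(0) 9|_3 = 3^2 ↦ 4^2|_4 = 16 ⇒ 15
(1) 15|_4 = 3·4 + 3 ↦ 3·5 + 3|_5 = 18 ⇒ 17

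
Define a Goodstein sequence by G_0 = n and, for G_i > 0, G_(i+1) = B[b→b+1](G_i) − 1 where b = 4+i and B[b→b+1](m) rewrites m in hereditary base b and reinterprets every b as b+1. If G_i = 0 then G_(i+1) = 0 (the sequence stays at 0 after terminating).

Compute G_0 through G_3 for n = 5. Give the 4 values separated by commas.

5, 5, 5, 4

[0] 5 ≡ 4 + 1 (base 4). Lift 5: 6. −1: 5.
[1] 5 ≡ 5 (base 5). Lift 6: 6. −1: 5.
[2] 5 ≡ 5 (base 6). Lift 7: 5. −1: 4.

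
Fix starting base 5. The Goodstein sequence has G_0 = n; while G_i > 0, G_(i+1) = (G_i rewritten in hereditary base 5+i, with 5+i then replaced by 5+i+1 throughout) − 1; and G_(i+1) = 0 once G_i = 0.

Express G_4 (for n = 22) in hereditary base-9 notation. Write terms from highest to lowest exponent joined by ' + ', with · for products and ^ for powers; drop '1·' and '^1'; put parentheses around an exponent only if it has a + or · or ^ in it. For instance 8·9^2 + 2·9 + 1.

(0) 22|_5 = 4·5 + 2 ↦ 4·6 + 2|_6 = 26 ⇒ 25
(1) 25|_6 = 4·6 + 1 ↦ 4·7 + 1|_7 = 29 ⇒ 28
(2) 28|_7 = 4·7 ↦ 4·8|_8 = 32 ⇒ 31
(3) 31|_8 = 3·8 + 7 ↦ 3·9 + 7|_9 = 34 ⇒ 33
(4) 33|_9 = 3·9 + 6 ↦ 3·10 + 6|_10 = 36 ⇒ 35

3·9 + 6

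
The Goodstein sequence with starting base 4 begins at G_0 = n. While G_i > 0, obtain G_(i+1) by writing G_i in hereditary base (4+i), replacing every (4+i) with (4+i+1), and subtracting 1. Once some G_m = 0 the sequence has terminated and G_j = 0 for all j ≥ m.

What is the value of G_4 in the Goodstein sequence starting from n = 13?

19

i=0: 13 = 3·4 + 1 (b=4); 4→5: 3·5 + 1 = 16; 16−1 = 15
i=1: 15 = 3·5 (b=5); 5→6: 3·6 = 18; 18−1 = 17
i=2: 17 = 2·6 + 5 (b=6); 6→7: 2·7 + 5 = 19; 19−1 = 18
i=3: 18 = 2·7 + 4 (b=7); 7→8: 2·8 + 4 = 20; 20−1 = 19
i=4: 19 = 2·8 + 3 (b=8); 8→9: 2·9 + 3 = 21; 21−1 = 20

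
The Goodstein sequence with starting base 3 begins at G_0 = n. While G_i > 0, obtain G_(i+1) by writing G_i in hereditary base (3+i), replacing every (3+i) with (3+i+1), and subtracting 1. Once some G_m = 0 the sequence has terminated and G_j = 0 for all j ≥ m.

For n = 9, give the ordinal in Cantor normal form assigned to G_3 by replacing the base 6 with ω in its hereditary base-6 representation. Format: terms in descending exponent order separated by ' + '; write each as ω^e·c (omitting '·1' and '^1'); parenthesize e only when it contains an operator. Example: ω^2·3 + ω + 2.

G_0 = 9. HB_3(9) = 3^2. Bump = 16. G_1 = 15.
G_1 = 15. HB_4(15) = 3·4 + 3. Bump = 18. G_2 = 17.
G_2 = 17. HB_5(17) = 3·5 + 2. Bump = 20. G_3 = 19.
G_3 = 19. HB_6(19) = 3·6 + 1. Bump = 22. G_4 = 21.

ω·3 + 1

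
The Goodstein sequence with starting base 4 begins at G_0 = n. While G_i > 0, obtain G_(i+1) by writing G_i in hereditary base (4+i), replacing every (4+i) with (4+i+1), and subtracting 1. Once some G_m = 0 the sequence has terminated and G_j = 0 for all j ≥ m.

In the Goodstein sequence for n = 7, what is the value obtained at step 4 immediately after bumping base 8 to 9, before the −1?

7 —HB4→ 4 + 3 —bump→ 5 + 3 = 8 —(−1)→ 7
7 —HB5→ 5 + 2 —bump→ 6 + 2 = 8 —(−1)→ 7
7 —HB6→ 6 + 1 —bump→ 7 + 1 = 8 —(−1)→ 7
7 —HB7→ 7 —bump→ 8 = 8 —(−1)→ 7

7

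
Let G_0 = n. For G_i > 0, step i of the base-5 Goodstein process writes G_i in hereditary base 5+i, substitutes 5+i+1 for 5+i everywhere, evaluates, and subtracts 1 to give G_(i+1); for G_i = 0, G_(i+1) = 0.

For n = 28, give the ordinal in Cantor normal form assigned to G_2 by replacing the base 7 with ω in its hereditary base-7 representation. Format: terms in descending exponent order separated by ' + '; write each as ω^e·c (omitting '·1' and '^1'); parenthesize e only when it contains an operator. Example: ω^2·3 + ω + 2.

ω^2 + 1

i=0: 28 = 5^2 + 3 (b=5); 5→6: 6^2 + 3 = 39; 39−1 = 38
i=1: 38 = 6^2 + 2 (b=6); 6→7: 7^2 + 2 = 51; 51−1 = 50
i=2: 50 = 7^2 + 1 (b=7); 7→8: 8^2 + 1 = 65; 65−1 = 64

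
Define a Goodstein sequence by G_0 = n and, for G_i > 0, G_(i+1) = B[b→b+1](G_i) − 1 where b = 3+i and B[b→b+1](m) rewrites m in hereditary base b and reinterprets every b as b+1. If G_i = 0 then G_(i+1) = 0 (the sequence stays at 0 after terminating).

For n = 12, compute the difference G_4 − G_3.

12

(0) 12|_3 = 3^2 + 3 ↦ 4^2 + 4|_4 = 20 ⇒ 19
(1) 19|_4 = 4^2 + 3 ↦ 5^2 + 3|_5 = 28 ⇒ 27
(2) 27|_5 = 5^2 + 2 ↦ 6^2 + 2|_6 = 38 ⇒ 37
(3) 37|_6 = 6^2 + 1 ↦ 7^2 + 1|_7 = 50 ⇒ 49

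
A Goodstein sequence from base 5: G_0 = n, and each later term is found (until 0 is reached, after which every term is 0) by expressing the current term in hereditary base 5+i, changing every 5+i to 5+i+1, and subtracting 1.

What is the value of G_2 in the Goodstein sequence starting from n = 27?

base 5: 27 = 5^2 + 2; at 6: 6^2 + 2 = 38; next = 37
base 6: 37 = 6^2 + 1; at 7: 7^2 + 1 = 50; next = 49
base 7: 49 = 7^2; at 8: 8^2 = 64; next = 63

49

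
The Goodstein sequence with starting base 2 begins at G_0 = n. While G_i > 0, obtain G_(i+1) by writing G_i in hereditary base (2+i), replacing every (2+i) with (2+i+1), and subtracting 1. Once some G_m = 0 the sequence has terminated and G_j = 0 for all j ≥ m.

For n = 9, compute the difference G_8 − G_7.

G_0=9  [base 2] 2^(2 + 1) + 1  →[2↦3]→  3^(3 + 1) + 1 = 82  −1 ⇒ G_1=81
G_1=81  [base 3] 3^(3 + 1)  →[3↦4]→  4^(4 + 1) = 1024  −1 ⇒ G_2=1023
G_2=1023  [base 4] 3·4^4 + 3·4^3 + 3·4^2 + 3·4 + 3  →[4↦5]→  3·5^5 + 3·5^3 + 3·5^2 + 3·5 + 3 = 9843  −1 ⇒ G_3=9842
G_3=9842  [base 5] 3·5^5 + 3·5^3 + 3·5^2 + 3·5 + 2  →[5↦6]→  3·6^6 + 3·6^3 + 3·6^2 + 3·6 + 2 = 140744  −1 ⇒ G_4=140743
G_4=140743  [base 6] 3·6^6 + 3·6^3 + 3·6^2 + 3·6 + 1  →[6↦7]→  3·7^7 + 3·7^3 + 3·7^2 + 3·7 + 1 = 2471827  −1 ⇒ G_5=2471826
G_5=2471826  [base 7] 3·7^7 + 3·7^3 + 3·7^2 + 3·7  →[7↦8]→  3·8^8 + 3·8^3 + 3·8^2 + 3·8 = 50333400  −1 ⇒ G_6=50333399
G_6=50333399  [base 8] 3·8^8 + 3·8^3 + 3·8^2 + 2·8 + 7  →[8↦9]→  3·9^9 + 3·9^3 + 3·9^2 + 2·9 + 7 = 1162263922  −1 ⇒ G_7=1162263921
G_7=1162263921  [base 9] 3·9^9 + 3·9^3 + 3·9^2 + 2·9 + 6  →[9↦10]→  3·10^10 + 3·10^3 + 3·10^2 + 2·10 + 6 = 30000003326  −1 ⇒ G_8=30000003325

28837739404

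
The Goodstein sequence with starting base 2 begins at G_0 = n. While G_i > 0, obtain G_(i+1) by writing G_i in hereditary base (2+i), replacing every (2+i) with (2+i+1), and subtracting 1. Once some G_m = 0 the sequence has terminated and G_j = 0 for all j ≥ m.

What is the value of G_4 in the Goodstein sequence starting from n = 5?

775

[0] 5 ≡ 2^2 + 1 (base 2). Lift 3: 28. −1: 27.
[1] 27 ≡ 3^3 (base 3). Lift 4: 256. −1: 255.
[2] 255 ≡ 3·4^3 + 3·4^2 + 3·4 + 3 (base 4). Lift 5: 468. −1: 467.
[3] 467 ≡ 3·5^3 + 3·5^2 + 3·5 + 2 (base 5). Lift 6: 776. −1: 775.
[4] 775 ≡ 3·6^3 + 3·6^2 + 3·6 + 1 (base 6). Lift 7: 1198. −1: 1197.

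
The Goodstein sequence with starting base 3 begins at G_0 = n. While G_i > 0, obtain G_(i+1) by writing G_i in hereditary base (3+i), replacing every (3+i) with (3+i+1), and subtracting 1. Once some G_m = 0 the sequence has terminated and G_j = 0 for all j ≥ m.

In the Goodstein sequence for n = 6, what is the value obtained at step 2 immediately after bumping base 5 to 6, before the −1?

8

G_0=6  [base 3] 2·3  →[3↦4]→  2·4 = 8  −1 ⇒ G_1=7
G_1=7  [base 4] 4 + 3  →[4↦5]→  5 + 3 = 8  −1 ⇒ G_2=7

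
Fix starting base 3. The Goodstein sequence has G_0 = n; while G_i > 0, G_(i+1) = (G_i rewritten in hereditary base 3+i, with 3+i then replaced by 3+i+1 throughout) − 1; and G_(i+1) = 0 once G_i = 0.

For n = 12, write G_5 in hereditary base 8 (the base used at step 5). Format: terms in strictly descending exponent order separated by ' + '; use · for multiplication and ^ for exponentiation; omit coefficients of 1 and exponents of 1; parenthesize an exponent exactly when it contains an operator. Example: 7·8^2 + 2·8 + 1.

step 0: 12 = 3^2 + 3; sub 4 for 3: 4^2 + 4; = 20; G_1 = 20−1 = 19
step 1: 19 = 4^2 + 3; sub 5 for 4: 5^2 + 3; = 28; G_2 = 28−1 = 27
step 2: 27 = 5^2 + 2; sub 6 for 5: 6^2 + 2; = 38; G_3 = 38−1 = 37
step 3: 37 = 6^2 + 1; sub 7 for 6: 7^2 + 1; = 50; G_4 = 50−1 = 49
step 4: 49 = 7^2; sub 8 for 7: 8^2; = 64; G_5 = 64−1 = 63
step 5: 63 = 7·8 + 7; sub 9 for 8: 7·9 + 7; = 70; G_6 = 70−1 = 69

7·8 + 7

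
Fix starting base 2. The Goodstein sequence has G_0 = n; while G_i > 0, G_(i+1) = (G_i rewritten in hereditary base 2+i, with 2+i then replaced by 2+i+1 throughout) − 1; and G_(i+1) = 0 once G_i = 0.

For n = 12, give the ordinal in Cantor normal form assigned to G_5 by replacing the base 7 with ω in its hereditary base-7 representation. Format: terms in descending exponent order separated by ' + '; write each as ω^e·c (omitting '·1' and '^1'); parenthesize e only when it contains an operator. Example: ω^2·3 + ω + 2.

12 —HB2→ 2^(2 + 1) + 2^2 —bump→ 3^(3 + 1) + 3^3 = 108 —(−1)→ 107
107 —HB3→ 3^(3 + 1) + 2·3^2 + 2·3 + 2 —bump→ 4^(4 + 1) + 2·4^2 + 2·4 + 2 = 1066 —(−1)→ 1065
1065 —HB4→ 4^(4 + 1) + 2·4^2 + 2·4 + 1 —bump→ 5^(5 + 1) + 2·5^2 + 2·5 + 1 = 15686 —(−1)→ 15685
15685 —HB5→ 5^(5 + 1) + 2·5^2 + 2·5 —bump→ 6^(6 + 1) + 2·6^2 + 2·6 = 280020 —(−1)→ 280019
280019 —HB6→ 6^(6 + 1) + 2·6^2 + 6 + 5 —bump→ 7^(7 + 1) + 2·7^2 + 7 + 5 = 5764911 —(−1)→ 5764910
5764910 —HB7→ 7^(7 + 1) + 2·7^2 + 7 + 4 —bump→ 8^(8 + 1) + 2·8^2 + 8 + 4 = 134217868 —(−1)→ 134217867

ω^(ω + 1) + ω^2·2 + ω + 4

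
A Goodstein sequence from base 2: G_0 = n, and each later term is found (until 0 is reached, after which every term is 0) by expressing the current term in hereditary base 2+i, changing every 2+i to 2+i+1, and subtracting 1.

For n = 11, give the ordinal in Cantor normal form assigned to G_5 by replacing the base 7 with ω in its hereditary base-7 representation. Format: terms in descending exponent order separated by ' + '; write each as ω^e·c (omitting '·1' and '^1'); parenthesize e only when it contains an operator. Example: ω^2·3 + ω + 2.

G_0=11  [base 2] 2^(2 + 1) + 2 + 1  →[2↦3]→  3^(3 + 1) + 3 + 1 = 85  −1 ⇒ G_1=84
G_1=84  [base 3] 3^(3 + 1) + 3  →[3↦4]→  4^(4 + 1) + 4 = 1028  −1 ⇒ G_2=1027
G_2=1027  [base 4] 4^(4 + 1) + 3  →[4↦5]→  5^(5 + 1) + 3 = 15628  −1 ⇒ G_3=15627
G_3=15627  [base 5] 5^(5 + 1) + 2  →[5↦6]→  6^(6 + 1) + 2 = 279938  −1 ⇒ G_4=279937
G_4=279937  [base 6] 6^(6 + 1) + 1  →[6↦7]→  7^(7 + 1) + 1 = 5764802  −1 ⇒ G_5=5764801
G_5=5764801  [base 7] 7^(7 + 1)  →[7↦8]→  8^(8 + 1) = 134217728  −1 ⇒ G_6=134217727

ω^(ω + 1)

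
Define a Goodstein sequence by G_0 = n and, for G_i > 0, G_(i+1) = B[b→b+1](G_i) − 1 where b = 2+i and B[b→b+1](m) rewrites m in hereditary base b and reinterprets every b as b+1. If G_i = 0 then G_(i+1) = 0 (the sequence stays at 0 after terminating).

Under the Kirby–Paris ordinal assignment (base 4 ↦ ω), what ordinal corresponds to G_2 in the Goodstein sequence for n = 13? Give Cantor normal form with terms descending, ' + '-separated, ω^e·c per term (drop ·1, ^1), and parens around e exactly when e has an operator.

ω^(ω + 1) + ω^3·3 + ω^2·3 + ω·3 + 3

13 —HB2→ 2^(2 + 1) + 2^2 + 1 —bump→ 3^(3 + 1) + 3^3 + 1 = 109 —(−1)→ 108
108 —HB3→ 3^(3 + 1) + 3^3 —bump→ 4^(4 + 1) + 4^4 = 1280 —(−1)→ 1279
1279 —HB4→ 4^(4 + 1) + 3·4^3 + 3·4^2 + 3·4 + 3 —bump→ 5^(5 + 1) + 3·5^3 + 3·5^2 + 3·5 + 3 = 16093 —(−1)→ 16092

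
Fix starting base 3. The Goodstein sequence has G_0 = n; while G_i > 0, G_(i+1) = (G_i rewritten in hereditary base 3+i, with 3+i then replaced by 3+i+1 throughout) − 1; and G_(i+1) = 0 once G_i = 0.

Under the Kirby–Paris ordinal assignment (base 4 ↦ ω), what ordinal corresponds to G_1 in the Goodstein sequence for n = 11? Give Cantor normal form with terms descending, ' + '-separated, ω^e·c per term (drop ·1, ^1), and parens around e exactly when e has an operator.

step 0: 11 = 3^2 + 2; sub 4 for 3: 4^2 + 2; = 18; G_1 = 18−1 = 17
step 1: 17 = 4^2 + 1; sub 5 for 4: 5^2 + 1; = 26; G_2 = 26−1 = 25

ω^2 + 1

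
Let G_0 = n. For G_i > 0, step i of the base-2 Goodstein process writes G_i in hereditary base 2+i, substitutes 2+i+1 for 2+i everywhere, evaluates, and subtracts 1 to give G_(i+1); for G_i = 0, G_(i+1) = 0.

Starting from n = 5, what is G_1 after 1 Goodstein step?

5 —HB2→ 2^2 + 1 —bump→ 3^3 + 1 = 28 —(−1)→ 27
27 —HB3→ 3^3 —bump→ 4^4 = 256 —(−1)→ 255

27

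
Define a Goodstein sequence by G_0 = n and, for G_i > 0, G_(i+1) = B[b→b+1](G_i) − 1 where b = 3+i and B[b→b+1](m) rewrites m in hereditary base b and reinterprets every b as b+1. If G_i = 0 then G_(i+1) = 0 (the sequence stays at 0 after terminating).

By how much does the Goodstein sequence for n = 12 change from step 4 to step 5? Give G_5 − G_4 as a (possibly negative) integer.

14

base 3: 12 = 3^2 + 3; at 4: 4^2 + 4 = 20; next = 19
base 4: 19 = 4^2 + 3; at 5: 5^2 + 3 = 28; next = 27
base 5: 27 = 5^2 + 2; at 6: 6^2 + 2 = 38; next = 37
base 6: 37 = 6^2 + 1; at 7: 7^2 + 1 = 50; next = 49
base 7: 49 = 7^2; at 8: 8^2 = 64; next = 63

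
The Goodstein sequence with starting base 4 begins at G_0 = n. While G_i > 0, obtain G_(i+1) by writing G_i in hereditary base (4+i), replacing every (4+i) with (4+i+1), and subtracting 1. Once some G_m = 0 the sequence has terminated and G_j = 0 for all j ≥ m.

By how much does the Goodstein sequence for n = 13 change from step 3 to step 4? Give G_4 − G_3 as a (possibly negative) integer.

1

step 0: 13 = 3·4 + 1; sub 5 for 4: 3·5 + 1; = 16; G_1 = 16−1 = 15
step 1: 15 = 3·5; sub 6 for 5: 3·6; = 18; G_2 = 18−1 = 17
step 2: 17 = 2·6 + 5; sub 7 for 6: 2·7 + 5; = 19; G_3 = 19−1 = 18
step 3: 18 = 2·7 + 4; sub 8 for 7: 2·8 + 4; = 20; G_4 = 20−1 = 19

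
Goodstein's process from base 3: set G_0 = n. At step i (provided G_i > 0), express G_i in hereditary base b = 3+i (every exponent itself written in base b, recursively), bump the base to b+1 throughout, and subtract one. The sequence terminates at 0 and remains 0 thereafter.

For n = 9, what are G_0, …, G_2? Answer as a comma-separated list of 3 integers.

step 0: 9 = 3^2; sub 4 for 3: 4^2; = 16; G_1 = 16−1 = 15
step 1: 15 = 3·4 + 3; sub 5 for 4: 3·5 + 3; = 18; G_2 = 18−1 = 17

9, 15, 17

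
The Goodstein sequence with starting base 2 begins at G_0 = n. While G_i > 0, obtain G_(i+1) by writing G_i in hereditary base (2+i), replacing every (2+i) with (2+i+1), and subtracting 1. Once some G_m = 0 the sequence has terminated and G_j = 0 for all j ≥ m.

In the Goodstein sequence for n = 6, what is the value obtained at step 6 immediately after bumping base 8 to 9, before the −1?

G_0 = 6. HB_2(6) = 2^2 + 2. Bump = 30. G_1 = 29.
G_1 = 29. HB_3(29) = 3^3 + 2. Bump = 258. G_2 = 257.
G_2 = 257. HB_4(257) = 4^4 + 1. Bump = 3126. G_3 = 3125.
G_3 = 3125. HB_5(3125) = 5^5. Bump = 46656. G_4 = 46655.
G_4 = 46655. HB_6(46655) = 5·6^5 + 5·6^4 + 5·6^3 + 5·6^2 + 5·6 + 5. Bump = 98040. G_5 = 98039.
G_5 = 98039. HB_7(98039) = 5·7^5 + 5·7^4 + 5·7^3 + 5·7^2 + 5·7 + 4. Bump = 187244. G_6 = 187243.

332148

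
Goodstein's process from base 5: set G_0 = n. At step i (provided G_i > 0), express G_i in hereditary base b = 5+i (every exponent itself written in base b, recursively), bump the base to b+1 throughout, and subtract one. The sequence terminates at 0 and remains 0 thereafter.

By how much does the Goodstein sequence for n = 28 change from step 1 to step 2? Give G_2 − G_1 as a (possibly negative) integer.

12

28 —HB5→ 5^2 + 3 —bump→ 6^2 + 3 = 39 —(−1)→ 38
38 —HB6→ 6^2 + 2 —bump→ 7^2 + 2 = 51 —(−1)→ 50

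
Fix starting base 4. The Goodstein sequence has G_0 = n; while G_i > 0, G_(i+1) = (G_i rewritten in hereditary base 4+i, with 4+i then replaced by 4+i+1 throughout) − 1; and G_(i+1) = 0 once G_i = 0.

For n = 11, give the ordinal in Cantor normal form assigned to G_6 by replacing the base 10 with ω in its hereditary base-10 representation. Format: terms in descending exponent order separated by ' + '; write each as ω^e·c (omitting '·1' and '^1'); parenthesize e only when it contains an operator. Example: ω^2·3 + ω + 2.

11 —HB4→ 2·4 + 3 —bump→ 2·5 + 3 = 13 —(−1)→ 12
12 —HB5→ 2·5 + 2 —bump→ 2·6 + 2 = 14 —(−1)→ 13
13 —HB6→ 2·6 + 1 —bump→ 2·7 + 1 = 15 —(−1)→ 14
14 —HB7→ 2·7 —bump→ 2·8 = 16 —(−1)→ 15
15 —HB8→ 8 + 7 —bump→ 9 + 7 = 16 —(−1)→ 15
15 —HB9→ 9 + 6 —bump→ 10 + 6 = 16 —(−1)→ 15

ω + 5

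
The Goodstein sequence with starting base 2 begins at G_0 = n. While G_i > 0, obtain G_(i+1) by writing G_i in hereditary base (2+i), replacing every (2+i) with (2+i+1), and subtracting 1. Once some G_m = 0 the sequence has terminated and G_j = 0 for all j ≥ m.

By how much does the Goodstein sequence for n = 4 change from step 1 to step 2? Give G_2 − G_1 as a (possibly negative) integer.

i=0: 4 = 2^2 (b=2); 2→3: 3^3 = 27; 27−1 = 26
i=1: 26 = 2·3^2 + 2·3 + 2 (b=3); 3→4: 2·4^2 + 2·4 + 2 = 42; 42−1 = 41

15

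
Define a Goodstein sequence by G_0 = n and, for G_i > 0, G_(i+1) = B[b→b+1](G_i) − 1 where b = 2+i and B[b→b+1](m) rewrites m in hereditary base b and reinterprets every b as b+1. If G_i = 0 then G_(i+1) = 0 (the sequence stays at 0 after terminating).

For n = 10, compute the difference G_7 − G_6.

1853361269

10 —HB2→ 2^(2 + 1) + 2 —bump→ 3^(3 + 1) + 3 = 84 —(−1)→ 83
83 —HB3→ 3^(3 + 1) + 2 —bump→ 4^(4 + 1) + 2 = 1026 —(−1)→ 1025
1025 —HB4→ 4^(4 + 1) + 1 —bump→ 5^(5 + 1) + 1 = 15626 —(−1)→ 15625
15625 —HB5→ 5^(5 + 1) —bump→ 6^(6 + 1) = 279936 —(−1)→ 279935
279935 —HB6→ 5·6^6 + 5·6^5 + 5·6^4 + 5·6^3 + 5·6^2 + 5·6 + 5 —bump→ 5·7^7 + 5·7^5 + 5·7^4 + 5·7^3 + 5·7^2 + 5·7 + 5 = 4215755 —(−1)→ 4215754
4215754 —HB7→ 5·7^7 + 5·7^5 + 5·7^4 + 5·7^3 + 5·7^2 + 5·7 + 4 —bump→ 5·8^8 + 5·8^5 + 5·8^4 + 5·8^3 + 5·8^2 + 5·8 + 4 = 84073324 —(−1)→ 84073323
84073323 —HB8→ 5·8^8 + 5·8^5 + 5·8^4 + 5·8^3 + 5·8^2 + 5·8 + 3 —bump→ 5·9^9 + 5·9^5 + 5·9^4 + 5·9^3 + 5·9^2 + 5·9 + 3 = 1937434593 —(−1)→ 1937434592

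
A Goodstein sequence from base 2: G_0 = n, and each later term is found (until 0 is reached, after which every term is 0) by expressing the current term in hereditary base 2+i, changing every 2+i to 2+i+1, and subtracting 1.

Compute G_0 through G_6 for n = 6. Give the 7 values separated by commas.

step 0: 6 = 2^2 + 2; sub 3 for 2: 3^3 + 3; = 30; G_1 = 30−1 = 29
step 1: 29 = 3^3 + 2; sub 4 for 3: 4^4 + 2; = 258; G_2 = 258−1 = 257
step 2: 257 = 4^4 + 1; sub 5 for 4: 5^5 + 1; = 3126; G_3 = 3126−1 = 3125
step 3: 3125 = 5^5; sub 6 for 5: 6^6; = 46656; G_4 = 46656−1 = 46655
step 4: 46655 = 5·6^5 + 5·6^4 + 5·6^3 + 5·6^2 + 5·6 + 5; sub 7 for 6: 5·7^5 + 5·7^4 + 5·7^3 + 5·7^2 + 5·7 + 5; = 98040; G_5 = 98040−1 = 98039
step 5: 98039 = 5·7^5 + 5·7^4 + 5·7^3 + 5·7^2 + 5·7 + 4; sub 8 for 7: 5·8^5 + 5·8^4 + 5·8^3 + 5·8^2 + 5·8 + 4; = 187244; G_6 = 187244−1 = 187243

6, 29, 257, 3125, 46655, 98039, 187243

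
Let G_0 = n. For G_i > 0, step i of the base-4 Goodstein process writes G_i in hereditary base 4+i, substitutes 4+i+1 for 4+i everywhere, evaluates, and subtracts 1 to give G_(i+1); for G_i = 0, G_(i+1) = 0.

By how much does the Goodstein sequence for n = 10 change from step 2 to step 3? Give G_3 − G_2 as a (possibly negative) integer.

1

G_0 = 10. HB_4(10) = 2·4 + 2. Bump = 12. G_1 = 11.
G_1 = 11. HB_5(11) = 2·5 + 1. Bump = 13. G_2 = 12.
G_2 = 12. HB_6(12) = 2·6. Bump = 14. G_3 = 13.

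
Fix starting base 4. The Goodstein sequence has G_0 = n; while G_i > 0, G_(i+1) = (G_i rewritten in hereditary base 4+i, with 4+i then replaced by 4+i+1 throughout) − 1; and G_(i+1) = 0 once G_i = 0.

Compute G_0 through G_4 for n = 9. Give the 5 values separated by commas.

9, 10, 11, 11, 11

[0] 9 ≡ 2·4 + 1 (base 4). Lift 5: 11. −1: 10.
[1] 10 ≡ 2·5 (base 5). Lift 6: 12. −1: 11.
[2] 11 ≡ 6 + 5 (base 6). Lift 7: 12. −1: 11.
[3] 11 ≡ 7 + 4 (base 7). Lift 8: 12. −1: 11.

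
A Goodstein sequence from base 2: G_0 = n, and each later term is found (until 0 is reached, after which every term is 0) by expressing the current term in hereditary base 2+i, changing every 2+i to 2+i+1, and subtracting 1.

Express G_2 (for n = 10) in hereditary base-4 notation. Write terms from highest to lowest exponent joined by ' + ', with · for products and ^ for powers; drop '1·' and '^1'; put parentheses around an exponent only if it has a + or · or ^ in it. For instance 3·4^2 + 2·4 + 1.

step 0: 10 = 2^(2 + 1) + 2; sub 3 for 2: 3^(3 + 1) + 3; = 84; G_1 = 84−1 = 83
step 1: 83 = 3^(3 + 1) + 2; sub 4 for 3: 4^(4 + 1) + 2; = 1026; G_2 = 1026−1 = 1025
step 2: 1025 = 4^(4 + 1) + 1; sub 5 for 4: 5^(5 + 1) + 1; = 15626; G_3 = 15626−1 = 15625

4^(4 + 1) + 1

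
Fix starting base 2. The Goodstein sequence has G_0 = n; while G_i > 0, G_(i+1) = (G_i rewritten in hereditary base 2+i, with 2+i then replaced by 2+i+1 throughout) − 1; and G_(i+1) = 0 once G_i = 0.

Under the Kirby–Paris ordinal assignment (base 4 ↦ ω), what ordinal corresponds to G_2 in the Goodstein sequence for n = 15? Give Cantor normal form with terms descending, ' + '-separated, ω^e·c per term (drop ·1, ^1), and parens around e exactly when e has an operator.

ω^(ω + 1) + ω^ω + 3

base 2: 15 = 2^(2 + 1) + 2^2 + 2 + 1; at 3: 3^(3 + 1) + 3^3 + 3 + 1 = 112; next = 111
base 3: 111 = 3^(3 + 1) + 3^3 + 3; at 4: 4^(4 + 1) + 4^4 + 4 = 1284; next = 1283
base 4: 1283 = 4^(4 + 1) + 4^4 + 3; at 5: 5^(5 + 1) + 5^5 + 3 = 18753; next = 18752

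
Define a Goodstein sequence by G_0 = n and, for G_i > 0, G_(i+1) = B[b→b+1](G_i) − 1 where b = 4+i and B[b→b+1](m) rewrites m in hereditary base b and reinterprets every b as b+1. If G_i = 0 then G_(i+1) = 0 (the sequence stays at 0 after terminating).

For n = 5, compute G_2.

5

(0) 5|_4 = 4 + 1 ↦ 5 + 1|_5 = 6 ⇒ 5
(1) 5|_5 = 5 ↦ 6|_6 = 6 ⇒ 5
(2) 5|_6 = 5 ↦ 5|_7 = 5 ⇒ 4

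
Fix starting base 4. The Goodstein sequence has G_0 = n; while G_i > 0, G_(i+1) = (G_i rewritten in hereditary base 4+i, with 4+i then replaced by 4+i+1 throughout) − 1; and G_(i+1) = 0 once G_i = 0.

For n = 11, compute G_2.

base 4: 11 = 2·4 + 3; at 5: 2·5 + 3 = 13; next = 12
base 5: 12 = 2·5 + 2; at 6: 2·6 + 2 = 14; next = 13

13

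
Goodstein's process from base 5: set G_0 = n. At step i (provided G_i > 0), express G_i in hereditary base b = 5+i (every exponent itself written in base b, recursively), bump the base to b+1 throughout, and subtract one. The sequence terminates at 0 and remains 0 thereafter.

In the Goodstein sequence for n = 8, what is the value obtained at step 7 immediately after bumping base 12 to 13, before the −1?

5

step 0: 8 = 5 + 3; sub 6 for 5: 6 + 3; = 9; G_1 = 9−1 = 8
step 1: 8 = 6 + 2; sub 7 for 6: 7 + 2; = 9; G_2 = 9−1 = 8
step 2: 8 = 7 + 1; sub 8 for 7: 8 + 1; = 9; G_3 = 9−1 = 8
step 3: 8 = 8; sub 9 for 8: 9; = 9; G_4 = 9−1 = 8
step 4: 8 = 8; sub 10 for 9: 8; = 8; G_5 = 8−1 = 7
step 5: 7 = 7; sub 11 for 10: 7; = 7; G_6 = 7−1 = 6
step 6: 6 = 6; sub 12 for 11: 6; = 6; G_7 = 6−1 = 5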